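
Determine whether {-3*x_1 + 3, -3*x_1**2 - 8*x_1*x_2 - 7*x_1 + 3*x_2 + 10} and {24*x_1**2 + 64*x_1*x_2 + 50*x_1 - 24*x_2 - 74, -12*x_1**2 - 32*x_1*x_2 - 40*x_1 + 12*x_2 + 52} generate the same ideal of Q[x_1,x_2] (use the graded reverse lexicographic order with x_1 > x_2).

Yes, the ideals are equal.

Since reduced Gröbner bases are canonical representatives of ideals under a given ordering, it suffices to compute and compare them.
Buchberger on the first generating set:
f_1 = -3*x_1 + 3, LT = x_1.
f_2 = -3*x_1**2 - 8*x_1*x_2 - 7*x_1 + 3*x_2 + 10, LT = x_1**2.

S(f_1,f_2): lcm = x_1**2. S = -8/3*x_1*x_2 - 10/3*x_1 + x_2 + 10/3.
  reduce S modulo (f_1, f_2):
  remainder -5/3*x_2 ≠ 0; add g_3 = -5/3*x_2 to the basis.

The other S-polynomials (S(f_1,g_3), S(f_2,g_3)) all reduce to 0 modulo the current basis, so we have a Gröbner basis.
Inter-reduce: drop elements whose leading term is divisible by another's, tail-reduce, and make monic.
Reduced Gröbner basis: {x_1 - 1, x_2}.

Buchberger on the second generating set:
h_1 = 24*x_1**2 + 64*x_1*x_2 + 50*x_1 - 24*x_2 - 74, LT = x_1**2.
h_2 = -12*x_1**2 - 32*x_1*x_2 - 40*x_1 + 12*x_2 + 52, LT = x_1**2.

S(h_1,h_2): lcm = x_1**2. S = -5/4*x_1 + 5/4.
  reduce S modulo (h_1, h_2):
  remainder -5/4*x_1 + 5/4 ≠ 0; add k_3 = -5/4*x_1 + 5/4 to the basis.

S(h_1,k_3): lcm = x_1**2. S = 8/3*x_1*x_2 + 37/12*x_1 - x_2 - 37/12.
  reduce S modulo (h_1, h_2, k_3):
  remainder 5/3*x_2 ≠ 0; add k_4 = 5/3*x_2 to the basis.

The other S-polynomials (S(h_2,k_3), S(h_1,k_4), S(h_2,k_4), S(k_3,k_4)) all reduce to 0 modulo the current basis, so we have a Gröbner basis.
Inter-reduce: drop elements whose leading term is divisible by another's, tail-reduce, and make monic.
Reduced Gröbner basis: {x_1 - 1, x_2}.

The two bases agree; hence the ideals are identical.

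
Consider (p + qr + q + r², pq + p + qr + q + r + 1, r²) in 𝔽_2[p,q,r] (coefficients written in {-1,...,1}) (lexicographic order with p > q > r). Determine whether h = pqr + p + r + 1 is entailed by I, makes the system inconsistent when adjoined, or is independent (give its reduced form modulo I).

First compute the reduced Gröbner basis of I by Buchberger's algorithm.
f_1 = p + qr + q + r², LT = p.
f_2 = pq + p + qr + q + r + 1, LT = pq.
f_3 = r², LT = r².

S(f_1,f_2): lcm = pq. S = p + q²r + q² + qr² + qr + q + r + 1.
  leading term p: subtract (1)·f_1 from p + q²r + q² + qr² + qr + q + r + 1 → q²r + q² + qr² + r² + r + 1
  leading term q²r: no divisor's leading term divides it; move q²r to the remainder.
  leading term q²: no divisor's leading term divides it; move q² to the remainder.
  leading term qr²: subtract (q)·f_3 from qr² + r² + r + 1 → r² + r + 1
  leading term r²: subtract (1)·f_3 from r² + r + 1 → r + 1
  leading term r: no divisor's leading term divides it; move r to the remainder.
  leading term 1: no divisor's leading term divides it; move 1 to the remainder.
  remainder q²r + q² + r + 1 ≠ 0; add k_4 = q²r + q² + r + 1 to the basis.

S(f_3,k_4): lcm = q²r². S = q²r + r² + r.
  leading term q²r: subtract (1)·k_4 from q²r + r² + r → q² + r² + 1
  leading term q²: no divisor's leading term divides it; move q² to the remainder.
  leading term r²: subtract (1)·f_3 from r² + 1 → 1
  leading term 1: no divisor's leading term divides it; move 1 to the remainder.
  remainder q² + 1 ≠ 0; add k_5 = q² + 1 to the basis.

The other S-polynomials (S(f_1,f_3), S(f_2,f_3), S(f_1,k_4), S(f_2,k_4), S(f_1,k_5), S(f_2,k_5), S(f_3,k_5), S(k_4,k_5)) all reduce to 0 modulo the current basis, so we have a Gröbner basis.
Inter-reduce: drop elements whose leading term is divisible by another's, tail-reduce, and make monic.
Reduced Gröbner basis: {p + qr + q, q² + 1, r²}.
Label its elements g_1 = p + qr + q, g_2 = q² + 1, g_3 = r².

Reduce h = pqr + p + r + 1 modulo G:
  leading term pqr: subtract (qr)·g_1 from pqr + p + r + 1 → p + q²r² + q²r + r + 1
  leading term p: subtract (1)·g_1 from p + q²r² + q²r + r + 1 → q²r² + q²r + qr + q + r + 1
  leading term q²r²: subtract (r²)·g_2 from q²r² + q²r + qr + q + r + 1 → q²r + qr + q + r² + r + 1
  leading term q²r: subtract (r)·g_2 from q²r + qr + q + r² + r + 1 → qr + q + r² + 1
  leading term qr: no divisor's leading term divides it; move qr to the remainder.
  leading term q: no divisor's leading term divides it; move q to the remainder.
  leading term r²: subtract (1)·g_3 from r² + 1 → 1
  leading term 1: no divisor's leading term divides it; move 1 to the remainder.
  normal form = qr + q + 1.
The normal form is nonzero, so h ∉ I. Since h minus its normal form lies in I, I + (h) = I + (n) where n = qr + q + 1; decide whether this ideal is the whole ring.
Run Buchberger on G together with n (pairs among the g_i already reduce to 0 since G is a Gröbner basis):
g_1 = p + qr + q, LT = p.
g_2 = q² + 1, LT = q².
g_3 = r², LT = r².
n = qr + q + 1, LT = qr.

S(g_2,n): lcm = q²r. S = q² + q + r.
  leading term q²: subtract (1)·g_2 from q² + q + r → q + r + 1
  leading term q: no divisor's leading term divides it; move q to the remainder.
  leading term r: no divisor's leading term divides it; move r to the remainder.
  leading term 1: no divisor's leading term divides it; move 1 to the remainder.
  remainder q + r + 1 ≠ 0; add m_5 = q + r + 1 to the basis.

The other S-polynomials (S(g_1,g_2), S(g_1,g_3), S(g_1,n), S(g_2,g_3), S(g_3,n), S(g_1,m_5), S(g_2,m_5), S(g_3,m_5), S(n,m_5)) all reduce to 0 modulo the current basis, so we have a Gröbner basis.
Inter-reduce: drop elements whose leading term is divisible by another's, tail-reduce, and make monic.
Reduced Gröbner basis: {p + 1, q + r + 1, r²}.
The reduced Gröbner basis of I + (h) is {p + 1, q + r + 1, r²} ≠ {1}, a proper ideal, so the enlarged system stays consistent: h is independent of I, with normal form qr + q + 1.

pqr + p + r + 1 is independent of I; its normal form modulo I is qr + q + 1.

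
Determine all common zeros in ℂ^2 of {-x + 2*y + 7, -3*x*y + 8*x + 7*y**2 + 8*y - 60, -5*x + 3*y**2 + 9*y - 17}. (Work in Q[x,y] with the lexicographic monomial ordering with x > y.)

{(-1, -4)}

Compute a lex Gröbner basis by Buchberger's algorithm.
f_1 = -x + 2*y + 7, LT = x.
f_2 = -3*x*y + 8*x + 7*y**2 + 8*y - 60, LT = x*y.
f_3 = -5*x + 3*y**2 + 9*y - 17, LT = x.

S(f_1,f_2): lcm = x*y. S = 8/3*x + 1/3*y**2 - 13/3*y - 20.
  reduce S modulo (f_1, f_2, f_3):
  remainder 1/3*y**2 + y - 4/3 ≠ 0; add h_4 = 1/3*y**2 + y - 4/3 to the basis.

S(f_1,f_3): lcm = x. S = 3/5*y**2 - 1/5*y - 52/5.
  reduce S modulo (f_1, f_2, f_3, h_4):
  remainder -2*y - 8 ≠ 0; add h_5 = -2*y - 8 to the basis.

The other S-polynomials (S(f_2,f_3), S(f_1,h_4), S(f_2,h_4), S(f_3,h_4), S(f_1,h_5), S(f_2,h_5), S(f_3,h_5), S(h_4,h_5)) all reduce to 0 modulo the current basis, so we have a Gröbner basis.
Inter-reduce: drop elements whose leading term is divisible by another's, tail-reduce, and make monic.
Reduced Gröbner basis: {x + 1, y + 4}.

A lex Gröbner basis eliminates variables successively. Here y + 4 depends only on y, with roots {-4}; lifting each root through the earlier basis elements recovers the full solutions.
  y = -4: the earlier basis element becomes x + 1 = 0, giving x = -1 — point (-1, -4).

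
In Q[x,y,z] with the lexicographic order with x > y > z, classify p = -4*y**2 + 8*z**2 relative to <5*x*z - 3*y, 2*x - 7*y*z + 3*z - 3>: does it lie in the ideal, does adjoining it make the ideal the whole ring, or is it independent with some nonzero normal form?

First compute the reduced Gröbner basis of I by Buchberger's algorithm.
f_1 = 5*x*z - 3*y, LT = x*z.
f_2 = 2*x - 7*y*z + 3*z - 3, LT = x.

S(f_1,f_2): lcm = x*z. S = 7/2*y*z**2 - 3/5*y - 3/2*z**2 + 3/2*z.
  reduce S modulo (f_1, f_2):
  remainder 7/2*y*z**2 - 3/5*y - 3/2*z**2 + 3/2*z ≠ 0; add h_3 = 7/2*y*z**2 - 3/5*y - 3/2*z**2 + 3/2*z to the basis.

The other S-polynomials (S(f_1,h_3), S(f_2,h_3)) all reduce to 0 modulo the current basis, so we have a Gröbner basis.
Inter-reduce: drop elements whose leading term is divisible by another's, tail-reduce, and make monic.
Reduced Gröbner basis: {x - 7/2*y*z + 3/2*z - 3/2, y*z**2 - 6/35*y - 3/7*z**2 + 3/7*z}.
Label its elements g_1 = x - 7/2*y*z + 3/2*z - 3/2, g_2 = y*z**2 - 6/35*y - 3/7*z**2 + 3/7*z.

Reduce p = -4*y**2 + 8*z**2 modulo G:
  leading term y**2: no divisor's leading term divides it; move -4*y**2 to the remainder.
  leading term z**2: no divisor's leading term divides it; move 8*z**2 to the remainder.
  normal form = -4*y**2 + 8*z**2.
The normal form is nonzero, so p ∉ I. Since p minus its normal form lies in I, I + (p) = I + (r) where r = -4*y**2 + 8*z**2; decide whether this ideal is the whole ring.
Run Buchberger on G together with r (pairs among the g_i already reduce to 0 since G is a Gröbner basis):
g_1 = x - 7/2*y*z + 3/2*z - 3/2, LT = x.
g_2 = y*z**2 - 6/35*y - 3/7*z**2 + 3/7*z, LT = y*z**2.
r = -4*y**2 + 8*z**2, LT = y**2.

S(g_2,r): lcm = y**2*z**2. S = -6/35*y**2 - 3/7*y*z**2 + 3/7*y*z + 2*z**4.
  reduce S modulo (g_1, g_2, r):
  remainder 3/7*y*z - 18/245*y + 2*z**4 - 129/245*z**2 + 9/49*z ≠ 0; add m_4 = 3/7*y*z - 18/245*y + 2*z**4 - 129/245*z**2 + 9/49*z to the basis.

S(g_2,m_4): lcm = y*z**2. S = 6/35*y*z - 6/35*y - 14/3*z**5 + 43/35*z**3 - 6/7*z**2 + 3/7*z.
  reduce S modulo (g_1, g_2, r, m_4):
  remainder -174/1225*y - 14/3*z**5 - 4/5*z**4 + 43/35*z**3 - 792/1225*z**2 + 87/245*z ≠ 0; add m_5 = -174/1225*y - 14/3*z**5 - 4/5*z**4 + 43/35*z**3 - 792/1225*z**2 + 87/245*z to the basis.

S(g_2,m_5): lcm = y*z**2. S = -6/35*y - 8575/261*z**7 - 490/87*z**6 + 1505/174*z**5 - 132/29*z**4 + 5/2*z**3 - 3/7*z**2 + 3/7*z.
  reduce S modulo (g_1, g_2, r, m_4, m_5):
  remainder -8575/261*z**7 - 490/87*z**6 + 2485/174*z**5 - 104/29*z**4 + 59/58*z**3 + 51/145*z**2 ≠ 0; add m_6 = -8575/261*z**7 - 490/87*z**6 + 2485/174*z**5 - 104/29*z**4 + 59/58*z**3 + 51/145*z**2 to the basis.

S(m_4,m_5): lcm = y*z. S = -6/35*y - 8575/261*z**6 - 490/87*z**5 + 2317/174*z**4 - 132/29*z**3 + 89/70*z**2 + 3/7*z.
  reduce S modulo (g_1, g_2, r, m_4, m_5, m_6):
  remainder -8575/261*z**6 + 2485/174*z**4 - 175/29*z**3 + 119/58*z**2 ≠ 0; add m_7 = -8575/261*z**6 + 2485/174*z**4 - 175/29*z**3 + 119/58*z**2 to the basis.

The other S-polynomials (S(g_1,g_2), S(g_1,r), S(g_1,m_4), S(r,m_4), S(g_1,m_5), S(r,m_5), S(g_1,m_6), S(g_2,m_6), S(r,m_6), S(m_4,m_6), S(m_5,m_6), S(g_1,m_7), S(g_2,m_7), S(r,m_7), S(m_4,m_7), S(m_5,m_7), S(m_6,m_7)) all reduce to 0 modulo the current basis, so we have a Gröbner basis.
Inter-reduce: drop elements whose leading term is divisible by another's, tail-reduce, and make monic.
Reduced Gröbner basis: {x + 1715/87*z**5 + 1715/87*z**4 - 301/58*z**3 - 91/58*z**2 + 3/2*z - 3/2, y + 8575/261*z**5 + 490/87*z**4 - 1505/174*z**3 + 132/29*z**2 - 5/2*z, z**6 - 213/490*z**4 + 9/49*z**3 - 153/2450*z**2}.
The reduced Gröbner basis of I + (p) is {x + 1715/87*z**5 + 1715/87*z**4 - 301/58*z**3 - 91/58*z**2 + 3/2*z - 3/2, y + 8575/261*z**5 + 490/87*z**4 - 1505/174*z**3 + 132/29*z**2 - 5/2*z, z**6 - 213/490*z**4 + 9/49*z**3 - 153/2450*z**2} ≠ {1}, a proper ideal, so the enlarged system stays consistent: p is independent of I, with normal form -4*y**2 + 8*z**2.

The remainder on division by a Gröbner basis is unique — it is the normal form.

-4*y**2 + 8*z**2 is independent of I; its normal form modulo I is -4*y**2 + 8*z**2.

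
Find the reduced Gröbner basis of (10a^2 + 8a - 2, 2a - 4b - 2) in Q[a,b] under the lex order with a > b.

G = {a - 2b - 1, b^2 + 7/5b + 2/5}

This is the nonlinear analogue of row-reducing a linear system.

f_1 = 10a^2 + 8a - 2, LT = a^2.
f_2 = 2a - 4b - 2, LT = a.

S(f_1,f_2): lcm = a^2. S = 2ab + 9/5a - 1/5.
  leading term ab: subtract (b)·f_2 from 2ab + 9/5a - 1/5 → 9/5a + 4b^2 + 2b - 1/5
  leading term a: subtract (9/10)·f_2 from 9/5a + 4b^2 + 2b - 1/5 → 4b^2 + 28/5b + 8/5
  leading term b^2: no divisor's leading term divides it; move 4b^2 to the remainder.
  leading term b: no divisor's leading term divides it; move 28/5b to the remainder.
  leading term 1: no divisor's leading term divides it; move 8/5 to the remainder.
  remainder 4b^2 + 28/5b + 8/5 ≠ 0; add g_3 = 4b^2 + 28/5b + 8/5 to the basis.

The other S-polynomials (S(f_1,g_3), S(f_2,g_3)) all reduce to 0 modulo the current basis, so we have a Gröbner basis.
Inter-reduce: drop elements whose leading term is divisible by another's, tail-reduce, and make monic.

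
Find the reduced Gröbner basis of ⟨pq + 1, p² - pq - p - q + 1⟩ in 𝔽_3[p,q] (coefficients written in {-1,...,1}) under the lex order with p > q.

f_1 = pq + 1, LT = pq.
f_2 = p² - pq - p - q + 1, LT = p².

S(f_1,f_2): lcm = p²q. S = pq² + pq + p + q² - q.
  leading term pq²: subtract (q)·f_1 from pq² + pq + p + q² - q → pq + p + q² + q
  leading term pq: subtract (1)·f_1 from pq + p + q² + q → p + q² + q - 1
  leading term p: no divisor's leading term divides it; move p to the remainder.
  leading term q²: no divisor's leading term divides it; move q² to the remainder.
  leading term q: no divisor's leading term divides it; move q to the remainder.
  leading term 1: no divisor's leading term divides it; move -1 to the remainder.
  remainder p + q² + q - 1 ≠ 0; add g_3 = p + q² + q - 1 to the basis.

S(f_1,g_3): lcm = pq. S = -q³ - q² + q + 1.
  leading term q³: no divisor's leading term divides it; move -q³ to the remainder.
  leading term q²: no divisor's leading term divides it; move -q² to the remainder.
  leading term q: no divisor's leading term divides it; move q to the remainder.
  leading term 1: no divisor's leading term divides it; move 1 to the remainder.
  remainder -q³ - q² + q + 1 ≠ 0; add g_4 = -q³ - q² + q + 1 to the basis.

The other S-polynomials (S(f_2,g_3), S(f_1,g_4), S(f_2,g_4), S(g_3,g_4)) all reduce to 0 modulo the current basis, so we have a Gröbner basis.
Inter-reduce: drop elements whose leading term is divisible by another's, tail-reduce, and make monic.

G = {p + q² + q - 1, q³ + q² - q - 1}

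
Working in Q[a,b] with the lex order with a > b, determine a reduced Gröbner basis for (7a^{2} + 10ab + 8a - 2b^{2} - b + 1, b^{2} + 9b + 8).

G = {a^{2} + \tfrac{10}{7}ab + \tfrac{8}{7}a + \tfrac{17}{7}b + \tfrac{17}{7}, b^{2} + 9b + 8}

f_1 = 7a^{2} + 10ab + 8a - 2b^{2} - b + 1, LT = a^{2}.
f_2 = b^{2} + 9b + 8, LT = b^{2}.

The S-polynomials (S(f_1,f_2)) all reduce to 0 modulo the current basis, so we have a Gröbner basis.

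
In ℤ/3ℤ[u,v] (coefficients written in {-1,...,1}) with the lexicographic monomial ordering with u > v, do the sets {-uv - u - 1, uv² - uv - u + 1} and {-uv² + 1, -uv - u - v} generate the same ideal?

For a fixed monomial order, each ideal has a unique reduced Gröbner basis; comparing bases decides equality.
Buchberger on the first generating set:
f_1 = -uv - u - 1, LT = uv.
f_2 = uv² - uv - u + 1, LT = uv².

S(f_1,f_2): lcm = uv². S = -uv + u + v - 1.
  leading term uv: subtract (1)·f_1 from -uv + u + v - 1 → -u + v
  leading term u: no divisor's leading term divides it; move -u to the remainder.
  leading term v: no divisor's leading term divides it; move v to the remainder.
  remainder -u + v ≠ 0; add g_3 = -u + v to the basis.

S(f_1,g_3): lcm = uv. S = u + v² + 1.
  leading term u: subtract (-1)·g_3 from u + v² + 1 → v² + v + 1
  leading term v²: no divisor's leading term divides it; move v² to the remainder.
  leading term v: no divisor's leading term divides it; move v to the remainder.
  leading term 1: no divisor's leading term divides it; move 1 to the remainder.
  remainder v² + v + 1 ≠ 0; add g_4 = v² + v + 1 to the basis.

The other S-polynomials (S(f_2,g_3), S(f_1,g_4), S(f_2,g_4), S(g_3,g_4)) all reduce to 0 modulo the current basis, so we have a Gröbner basis.
Inter-reduce: drop elements whose leading term is divisible by another's, tail-reduce, and make monic.
Reduced Gröbner basis: {u - v, v² + v + 1}.

Buchberger on the second generating set:
h_1 = -uv² + 1, LT = uv².
h_2 = -uv - u - v, LT = uv.

S(h_1,h_2): lcm = uv². S = -uv - v² - 1.
  leading term uv: subtract (1)·h_2 from -uv - v² - 1 → u - v² + v - 1
  leading term u: no divisor's leading term divides it; move u to the remainder.
  leading term v²: no divisor's leading term divides it; move -v² to the remainder.
  leading term v: no divisor's leading term divides it; move v to the remainder.
  leading term 1: no divisor's leading term divides it; move -1 to the remainder.
  remainder u - v² + v - 1 ≠ 0; add k_3 = u - v² + v - 1 to the basis.

S(h_1,k_3): lcm = uv². S = v⁴ - v³ + v² - 1.
  leading term v⁴: no divisor's leading term divides it; move v⁴ to the remainder.
  leading term v³: no divisor's leading term divides it; move -v³ to the remainder.
  leading term v²: no divisor's leading term divides it; move v² to the remainder.
  leading term 1: no divisor's leading term divides it; move -1 to the remainder.
  remainder v⁴ - v³ + v² - 1 ≠ 0; add k_4 = v⁴ - v³ + v² - 1 to the basis.

S(h_2,k_3): lcm = uv. S = u + v³ - v² - v.
  leading term u: subtract (1)·k_3 from u + v³ - v² - v → v³ + v + 1
  leading term v³: no divisor's leading term divides it; move v³ to the remainder.
  leading term v: no divisor's leading term divides it; move v to the remainder.
  leading term 1: no divisor's leading term divides it; move 1 to the remainder.
  remainder v³ + v + 1 ≠ 0; add k_5 = v³ + v + 1 to the basis.

The other S-polynomials (S(h_1,k_4), S(h_2,k_4), S(k_3,k_4), S(h_1,k_5), S(h_2,k_5), S(k_3,k_5), S(k_4,k_5)) all reduce to 0 modulo the current basis, so we have a Gröbner basis.
Inter-reduce: drop elements whose leading term is divisible by another's, tail-reduce, and make monic.
Reduced Gröbner basis: {u - v² + v - 1, v³ + v + 1}.

These differ, so the ideals are not equal.
The same test decides containment: I ⊆ J iff every generator of I reduces to 0 modulo a Gröbner basis of J.

No, the ideals differ.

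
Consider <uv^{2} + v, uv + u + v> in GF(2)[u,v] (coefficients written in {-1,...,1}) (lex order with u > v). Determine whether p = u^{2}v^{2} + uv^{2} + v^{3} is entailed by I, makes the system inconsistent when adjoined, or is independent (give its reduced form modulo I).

u^{2}v^{2} + uv^{2} + v^{3} is independent of I; its normal form modulo I is v.

First compute the reduced Gröbner basis of I by Buchberger's algorithm.
f_1 = uv^{2} + v, LT = uv^{2}.
f_2 = uv + u + v, LT = uv.

S(f_1,f_2): lcm = uv^{2}. S = uv + v^{2} + v.
  reduce S modulo (f_1, f_2):
  remainder u + v^{2} ≠ 0; add h_3 = u + v^{2} to the basis.

S(f_1,h_3): lcm = uv^{2}. S = v^{4} + v.
  reduce S modulo (f_1, f_2, h_3):
  remainder v^{4} + v ≠ 0; add h_4 = v^{4} + v to the basis.

S(f_2,h_3): lcm = uv. S = u + v^{3} + v.
  reduce S modulo (f_1, f_2, h_3, h_4):
  remainder v^{3} + v^{2} + v ≠ 0; add h_5 = v^{3} + v^{2} + v to the basis.

The other S-polynomials (S(f_1,h_4), S(f_2,h_4), S(h_3,h_4), S(f_1,h_5), S(f_2,h_5), S(h_3,h_5), S(h_4,h_5)) all reduce to 0 modulo the current basis, so we have a Gröbner basis.
Inter-reduce: drop elements whose leading term is divisible by another's, tail-reduce, and make monic.
Reduced Gröbner basis: {u + v^{2}, v^{3} + v^{2} + v}.
Label its elements g_1 = u + v^{2}, g_2 = v^{3} + v^{2} + v.

Reduce p = u^{2}v^{2} + uv^{2} + v^{3} modulo G:
  leading term u^{2}v^{2}: subtract (uv^{2})·g_1 from u^{2}v^{2} + uv^{2} + v^{3} → uv^{4} + uv^{2} + v^{3}
  leading term uv^{4}: subtract (v^{4})·g_1 from uv^{4} + uv^{2} + v^{3} → uv^{2} + v^{6} + v^{3}
  leading term uv^{2}: subtract (v^{2})·g_1 from uv^{2} + v^{6} + v^{3} → v^{6} + v^{4} + v^{3}
  leading term v^{6}: subtract (v^{3})·g_2 from v^{6} + v^{4} + v^{3} → v^{5} + v^{3}
  leading term v^{5}: subtract (v^{2})·g_2 from v^{5} + v^{3} → v^{4}
  leading term v^{4}: subtract (v)·g_2 from v^{4} → v^{3} + v^{2}
  leading term v^{3}: subtract (1)·g_2 from v^{3} + v^{2} → v
  leading term v: no divisor's leading term divides it; move v to the remainder.
  normal form = v.
The normal form is nonzero, so p ∉ I. Since p minus its normal form lies in I, I + (p) = I + (r) where r = v; decide whether this ideal is the whole ring.
Run Buchberger on G together with r (pairs among the g_i already reduce to 0 since G is a Gröbner basis):
g_1 = u + v^{2}, LT = u.
g_2 = v^{3} + v^{2} + v, LT = v^{3}.
r = v, LT = v.

The S-polynomials (S(g_1,g_2), S(g_1,r), S(g_2,r)) all reduce to 0 modulo the current basis, so we have a Gröbner basis.
Inter-reduce: drop elements whose leading term is divisible by another's, tail-reduce, and make monic.
Reduced Gröbner basis: {u, v}.
The reduced Gröbner basis of I + (p) is {u, v} ≠ {1}, a proper ideal, so the enlarged system stays consistent: p is independent of I, with normal form v.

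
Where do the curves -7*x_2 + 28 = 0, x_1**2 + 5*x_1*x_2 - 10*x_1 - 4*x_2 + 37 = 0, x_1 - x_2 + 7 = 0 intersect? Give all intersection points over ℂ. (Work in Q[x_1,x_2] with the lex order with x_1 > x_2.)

{(-3, 4)}

Compute a lex Gröbner basis by Buchberger's algorithm.
f_1 = -7*x_2 + 28, LT = x_2.
f_2 = x_1**2 + 5*x_1*x_2 - 10*x_1 - 4*x_2 + 37, LT = x_1**2.
f_3 = x_1 - x_2 + 7, LT = x_1.

The S-polynomials (S(f_1,f_2), S(f_1,f_3), S(f_2,f_3)) all reduce to 0 modulo the current basis, so we have a Gröbner basis.
Inter-reduce: drop elements whose leading term is divisible by another's, tail-reduce, and make monic.
Reduced Gröbner basis: {x_1 + 3, x_2 - 4}.

The lex basis is triangular: the last element involves only x_2. Solving x_2 - 4 = 0 gives x_2 ∈ {4}; substituting each value into the earlier elements determines the remaining variables.
  x_2 = 4: the earlier basis element becomes x_1 + 3 = 0, giving x_1 = -3 — point (-3, 4).
Zero-dimensionality of the ideal guarantees finitely many solutions over ℂ.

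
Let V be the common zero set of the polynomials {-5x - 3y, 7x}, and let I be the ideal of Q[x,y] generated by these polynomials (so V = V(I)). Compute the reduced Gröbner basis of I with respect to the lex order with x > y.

G = {x, y}

f_1 = -5x - 3y, LT = x.
f_2 = 7x, LT = x.

S(f_1,f_2): lcm = x. S = \tfrac{3}{5}y.
  reduce S modulo (f_1, f_2):
  remainder \tfrac{3}{5}y ≠ 0; add g_3 = \tfrac{3}{5}y to the basis.

The other S-polynomials (S(f_1,g_3), S(f_2,g_3)) all reduce to 0 modulo the current basis, so we have a Gröbner basis.
Inter-reduce: drop elements whose leading term is divisible by another's, tail-reduce, and make monic.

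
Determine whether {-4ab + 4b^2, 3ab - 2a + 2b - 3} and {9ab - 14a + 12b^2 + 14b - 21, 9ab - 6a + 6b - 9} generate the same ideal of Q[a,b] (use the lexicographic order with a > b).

For a fixed monomial order, each ideal has a unique reduced Gröbner basis; comparing bases decides equality.
Buchberger on the first generating set:
f_1 = -4ab + 4b^2, LT = ab.
f_2 = 3ab - 2a + 2b - 3, LT = ab.

S(f_1,f_2): lcm = ab. S = 2/3a - b^2 - 2/3b + 1.
  reduce S modulo (f_1, f_2):
  remainder 2/3a - b^2 - 2/3b + 1 ≠ 0; add g_3 = 2/3a - b^2 - 2/3b + 1 to the basis.

S(f_1,g_3): lcm = ab. S = 3/2b^3 - 3/2b.
  reduce S modulo (f_1, f_2, g_3):
  remainder 3/2b^3 - 3/2b ≠ 0; add g_4 = 3/2b^3 - 3/2b to the basis.

The other S-polynomials (S(f_2,g_3), S(f_1,g_4), S(f_2,g_4), S(g_3,g_4)) all reduce to 0 modulo the current basis, so we have a Gröbner basis.
Inter-reduce: drop elements whose leading term is divisible by another's, tail-reduce, and make monic.
Reduced Gröbner basis: {a - 3/2b^2 - b + 3/2, b^3 - b}.

Buchberger on the second generating set:
h_1 = 9ab - 14a + 12b^2 + 14b - 21, LT = ab.
h_2 = 9ab - 6a + 6b - 9, LT = ab.

S(h_1,h_2): lcm = ab. S = -8/9a + 4/3b^2 + 8/9b - 4/3.
  reduce S modulo (h_1, h_2):
  remainder -8/9a + 4/3b^2 + 8/9b - 4/3 ≠ 0; add k_3 = -8/9a + 4/3b^2 + 8/9b - 4/3 to the basis.

S(h_1,k_3): lcm = ab. S = -14/9a + 3/2b^3 + 7/3b^2 + 1/18b - 7/3.
  reduce S modulo (h_1, h_2, k_3):
  remainder 3/2b^3 - 3/2b ≠ 0; add k_4 = 3/2b^3 - 3/2b to the basis.

The other S-polynomials (S(h_2,k_3), S(h_1,k_4), S(h_2,k_4), S(k_3,k_4)) all reduce to 0 modulo the current basis, so we have a Gröbner basis.
Inter-reduce: drop elements whose leading term is divisible by another's, tail-reduce, and make monic.
Reduced Gröbner basis: {a - 3/2b^2 - b + 3/2, b^3 - b}.

The two bases agree; hence the ideals are identical.

Yes, the ideals are equal.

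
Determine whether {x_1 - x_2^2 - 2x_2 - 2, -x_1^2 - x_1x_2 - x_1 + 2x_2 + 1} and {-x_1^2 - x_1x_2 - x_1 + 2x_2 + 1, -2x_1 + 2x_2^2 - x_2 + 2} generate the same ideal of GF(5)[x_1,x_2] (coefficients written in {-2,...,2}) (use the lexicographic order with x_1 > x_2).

No, the ideals differ.

Equality of ideals is decidable: compute both reduced Gröbner bases (unique for the ordering) and check whether they agree.
Buchberger on the first generating set:
f_1 = x_1 - x_2^2 - 2x_2 - 2, LT = x_1.
f_2 = -x_1^2 - x_1x_2 - x_1 + 2x_2 + 1, LT = x_1^2.

S(f_1,f_2): lcm = x_1^2. S = -x_1x_2^2 + 2x_1x_2 + 2x_1 + 2x_2 + 1.
  reduce S modulo (f_1, f_2):
  remainder -x_2^4 - x_2^2 ≠ 0; add g_3 = -x_2^4 - x_2^2 to the basis.

The other S-polynomials (S(f_1,g_3), S(f_2,g_3)) all reduce to 0 modulo the current basis, so we have a Gröbner basis.
Inter-reduce: drop elements whose leading term is divisible by another's, tail-reduce, and make monic.
Reduced Gröbner basis: {x_1 - x_2^2 - 2x_2 - 2, x_2^4 + x_2^2}.

Buchberger on the second generating set:
h_1 = -x_1^2 - x_1x_2 - x_1 + 2x_2 + 1, LT = x_1^2.
h_2 = -2x_1 + 2x_2^2 - x_2 + 2, LT = x_1.

S(h_1,h_2): lcm = x_1^2. S = x_1x_2^2 - 2x_1x_2 + 2x_1 - 2x_2 - 1.
  reduce S modulo (h_1, h_2):
  remainder x_2^4 - x_2^2 + 1 ≠ 0; add k_3 = x_2^4 - x_2^2 + 1 to the basis.

The other S-polynomials (S(h_1,k_3), S(h_2,k_3)) all reduce to 0 modulo the current basis, so we have a Gröbner basis.
Inter-reduce: drop elements whose leading term is divisible by another's, tail-reduce, and make monic.
Reduced Gröbner basis: {x_1 - x_2^2 - 2x_2 - 1, x_2^4 - x_2^2 + 1}.

The bases are distinct; the ideals are different.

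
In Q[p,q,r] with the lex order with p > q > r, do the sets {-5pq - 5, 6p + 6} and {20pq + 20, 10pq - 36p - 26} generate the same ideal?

Since reduced Gröbner bases are canonical representatives of ideals under a given ordering, it suffices to compute and compare them.
Buchberger on the first generating set:
f_1 = -5pq - 5, LT = pq.
f_2 = 6p + 6, LT = p.

S(f_1,f_2): lcm = pq. S = -q + 1.
  reduce S modulo (f_1, f_2):
  remainder -q + 1 ≠ 0; add g_3 = -q + 1 to the basis.

The other S-polynomials (S(f_1,g_3), S(f_2,g_3)) all reduce to 0 modulo the current basis, so we have a Gröbner basis.
Inter-reduce: drop elements whose leading term is divisible by another's, tail-reduce, and make monic.
Reduced Gröbner basis: {p + 1, q - 1}.

Buchberger on the second generating set:
h_1 = 20pq + 20, LT = pq.
h_2 = 10pq - 36p - 26, LT = pq.

S(h_1,h_2): lcm = pq. S = \tfrac{18}{5}p + \tfrac{18}{5}.
  reduce S modulo (h_1, h_2):
  remainder \tfrac{18}{5}p + \tfrac{18}{5} ≠ 0; add k_3 = \tfrac{18}{5}p + \tfrac{18}{5} to the basis.

S(h_1,k_3): lcm = pq. S = -q + 1.
  reduce S modulo (h_1, h_2, k_3):
  remainder -q + 1 ≠ 0; add k_4 = -q + 1 to the basis.

The other S-polynomials (S(h_2,k_3), S(h_1,k_4), S(h_2,k_4), S(k_3,k_4)) all reduce to 0 modulo the current basis, so we have a Gröbner basis.
Inter-reduce: drop elements whose leading term is divisible by another's, tail-reduce, and make monic.
Reduced Gröbner basis: {p + 1, q - 1}.

The two bases agree; hence the ideals are identical.

Yes, the ideals are equal.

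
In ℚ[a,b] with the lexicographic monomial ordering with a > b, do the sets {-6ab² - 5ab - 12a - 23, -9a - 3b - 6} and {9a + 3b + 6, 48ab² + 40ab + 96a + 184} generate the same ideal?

Since reduced Gröbner bases are canonical representatives of ideals under a given ordering, it suffices to compute and compare them.
Buchberger on the first generating set:
f_1 = -6ab² - 5ab - 12a - 23, LT = ab².
f_2 = -9a - 3b - 6, LT = a.

S(f_1,f_2): lcm = ab². S = ⅚ab + 2a - ⅓b³ - ⅔b² + 23/6.
  leading term ab: subtract (-5/54b)·f_2 from ⅚ab + 2a - ⅓b³ - ⅔b² + 23/6 → 2a - ⅓b³ - 17/18b² - 5/9b + 23/6
  leading term a: subtract (-2/9)·f_2 from 2a - ⅓b³ - 17/18b² - 5/9b + 23/6 → -⅓b³ - 17/18b² - 11/9b + 5/2
  leading term b³: no divisor's leading term divides it; move -⅓b³ to the remainder.
  leading term b²: no divisor's leading term divides it; move -17/18b² to the remainder.
  leading term b: no divisor's leading term divides it; move -11/9b to the remainder.
  leading term 1: no divisor's leading term divides it; move 5/2 to the remainder.
  remainder -⅓b³ - 17/18b² - 11/9b + 5/2 ≠ 0; add g_3 = -⅓b³ - 17/18b² - 11/9b + 5/2 to the basis.

The other S-polynomials (S(f_1,g_3), S(f_2,g_3)) all reduce to 0 modulo the current basis, so we have a Gröbner basis.
Inter-reduce: drop elements whose leading term is divisible by another's, tail-reduce, and make monic.
Reduced Gröbner basis: {a + ⅓b + ⅔, b³ + 17/6b² + 11/3b - 15/2}.

Buchberger on the second generating set:
h_1 = 9a + 3b + 6, LT = a.
h_2 = 48ab² + 40ab + 96a + 184, LT = ab².

S(h_1,h_2): lcm = ab². S = -⅚ab - 2a + ⅓b³ + ⅔b² - 23/6.
  leading term ab: subtract (-5/54b)·h_1 from -⅚ab - 2a + ⅓b³ + ⅔b² - 23/6 → -2a + ⅓b³ + 17/18b² + 5/9b - 23/6
  leading term a: subtract (-2/9)·h_1 from -2a + ⅓b³ + 17/18b² + 5/9b - 23/6 → ⅓b³ + 17/18b² + 11/9b - 5/2
  leading term b³: no divisor's leading term divides it; move ⅓b³ to the remainder.
  leading term b²: no divisor's leading term divides it; move 17/18b² to the remainder.
  leading term b: no divisor's leading term divides it; move 11/9b to the remainder.
  leading term 1: no divisor's leading term divides it; move -5/2 to the remainder.
  remainder ⅓b³ + 17/18b² + 11/9b - 5/2 ≠ 0; add k_3 = ⅓b³ + 17/18b² + 11/9b - 5/2 to the basis.

The other S-polynomials (S(h_1,k_3), S(h_2,k_3)) all reduce to 0 modulo the current basis, so we have a Gröbner basis.
Inter-reduce: drop elements whose leading term is divisible by another's, tail-reduce, and make monic.
Reduced Gröbner basis: {a + ⅓b + ⅔, b³ + 17/6b² + 11/3b - 15/2}.

The two bases agree; hence the ideals are identical.

Yes, the ideals are equal.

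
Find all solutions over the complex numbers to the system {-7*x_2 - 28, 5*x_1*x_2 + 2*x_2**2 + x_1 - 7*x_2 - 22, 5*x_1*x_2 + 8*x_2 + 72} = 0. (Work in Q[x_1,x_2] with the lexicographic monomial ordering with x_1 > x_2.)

Compute a lex Gröbner basis by Buchberger's algorithm.
f_1 = -7*x_2 - 28, LT = x_2.
f_2 = 5*x_1*x_2 + x_1 + 2*x_2**2 - 7*x_2 - 22, LT = x_1*x_2.
f_3 = 5*x_1*x_2 + 8*x_2 + 72, LT = x_1*x_2.

S(f_1,f_2): lcm = x_1*x_2. S = 19/5*x_1 - 2/5*x_2**2 + 7/5*x_2 + 22/5.
  reduce S modulo (f_1, f_2, f_3):
  remainder 19/5*x_1 - 38/5 ≠ 0; add h_4 = 19/5*x_1 - 38/5 to the basis.

The other S-polynomials (S(f_1,f_3), S(f_2,f_3), S(f_1,h_4), S(f_2,h_4), S(f_3,h_4)) all reduce to 0 modulo the current basis, so we have a Gröbner basis.
Inter-reduce: drop elements whose leading term is divisible by another's, tail-reduce, and make monic.
Reduced Gröbner basis: {x_1 - 2, x_2 + 4}.

Since the basis is lex-ordered, x_2 + 4 is univariate in x_2. Its roots are {-4}. Back-substituting each root into the other basis elements fixes the other coordinates.
  x_2 = -4: the earlier basis element becomes x_1 - 2 = 0, giving x_1 = 2 — point (2, -4).

{(2, -4)}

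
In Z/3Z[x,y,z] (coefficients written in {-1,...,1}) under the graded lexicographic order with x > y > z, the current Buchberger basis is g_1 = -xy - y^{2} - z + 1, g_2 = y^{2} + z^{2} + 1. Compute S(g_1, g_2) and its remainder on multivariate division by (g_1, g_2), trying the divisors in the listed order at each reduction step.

S(g_1, g_2) = -xz^{2} + y^{3} + yz - x - y; remainder on division = -xz^{2} - yz^{2} + yz - x + y.

lcm(LM(g_1), LM(g_2)) = xy^{2}.
S = (lcm/LT(g_1))·g_1 − (lcm/LT(g_2))·g_2 = -xz^{2} + y^{3} + yz - x - y.
Reduce S modulo (g_1, g_2) in that order:
  leading term xz^{2}: no divisor's leading term divides it; move -xz^{2} to the remainder.
  leading term y^{3}: subtract (y)·g_2 from y^{3} + yz - x - y → -yz^{2} + yz - x + y
  leading term yz^{2}: no divisor's leading term divides it; move -yz^{2} to the remainder.
  leading term yz: no divisor's leading term divides it; move yz to the remainder.
  leading term x: no divisor's leading term divides it; move -x to the remainder.
  leading term y: no divisor's leading term divides it; move y to the remainder.
The remainder -xz^{2} - yz^{2} + yz - x + y is nonzero, so it would be added as the next basis element.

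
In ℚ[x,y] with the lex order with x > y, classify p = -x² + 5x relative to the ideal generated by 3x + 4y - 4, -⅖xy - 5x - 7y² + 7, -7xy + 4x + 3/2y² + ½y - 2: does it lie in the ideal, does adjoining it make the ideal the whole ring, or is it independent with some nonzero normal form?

-x² + 5x lies in I (it reduces to 0).

First compute the reduced Gröbner basis of I by Buchberger's algorithm.
f_1 = 3x + 4y - 4, LT = x.
f_2 = -⅖xy - 5x - 7y² + 7, LT = xy.
f_3 = -7xy + 4x + 3/2y² + ½y - 2, LT = xy.

S(f_1,f_2): lcm = xy. S = -25/2x - 97/6y² - 4/3y + 35/2.
  reduce S modulo (f_1, f_2, f_3):
  remainder -97/6y² + 46/3y + ⅚ ≠ 0; add h_4 = -97/6y² + 46/3y + ⅚ to the basis.

S(f_1,f_3): lcm = xy. S = 4/7x + 65/42y² - 53/42y - 2/7.
  reduce S modulo (f_1, f_2, f_3, h_4):
  remainder -755/1358y + 755/1358 ≠ 0; add h_5 = -755/1358y + 755/1358 to the basis.

The other S-polynomials (S(f_2,f_3), S(f_1,h_4), S(f_2,h_4), S(f_3,h_4), S(f_1,h_5), S(f_2,h_5), S(f_3,h_5), S(h_4,h_5)) all reduce to 0 modulo the current basis, so we have a Gröbner basis.
Inter-reduce: drop elements whose leading term is divisible by another's, tail-reduce, and make monic.
Reduced Gröbner basis: {x, y - 1}.
Label its elements g_1 = x, g_2 = y - 1.

Reduce p = -x² + 5x modulo G:
  leading term x²: subtract (-x)·g_1 from -x² + 5x → 5x
  leading term x: subtract (5)·g_1 from 5x → 0
  normal form = 0.
Since the normal form is 0, p ∈ I.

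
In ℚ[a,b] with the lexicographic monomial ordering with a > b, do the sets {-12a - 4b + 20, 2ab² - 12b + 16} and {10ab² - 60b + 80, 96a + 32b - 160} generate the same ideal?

Yes, the ideals are equal.

Since reduced Gröbner bases are canonical representatives of ideals under a given ordering, it suffices to compute and compare them.
Buchberger on the first generating set:
f_1 = -12a - 4b + 20, LT = a.
f_2 = 2ab² - 12b + 16, LT = ab².

S(f_1,f_2): lcm = ab². S = ⅓b³ - 5/3b² + 6b - 8.
  leading term b³: no divisor's leading term divides it; move ⅓b³ to the remainder.
  leading term b²: no divisor's leading term divides it; move -5/3b² to the remainder.
  leading term b: no divisor's leading term divides it; move 6b to the remainder.
  leading term 1: no divisor's leading term divides it; move -8 to the remainder.
  remainder ⅓b³ - 5/3b² + 6b - 8 ≠ 0; add g_3 = ⅓b³ - 5/3b² + 6b - 8 to the basis.

The other S-polynomials (S(f_1,g_3), S(f_2,g_3)) all reduce to 0 modulo the current basis, so we have a Gröbner basis.
Inter-reduce: drop elements whose leading term is divisible by another's, tail-reduce, and make monic.
Reduced Gröbner basis: {a + ⅓b - 5/3, b³ - 5b² + 18b - 24}.

Buchberger on the second generating set:
h_1 = 10ab² - 60b + 80, LT = ab².
h_2 = 96a + 32b - 160, LT = a.

S(h_1,h_2): lcm = ab². S = -⅓b³ + 5/3b² - 6b + 8.
  leading term b³: no divisor's leading term divides it; move -⅓b³ to the remainder.
  leading term b²: no divisor's leading term divides it; move 5/3b² to the remainder.
  leading term b: no divisor's leading term divides it; move -6b to the remainder.
  leading term 1: no divisor's leading term divides it; move 8 to the remainder.
  remainder -⅓b³ + 5/3b² - 6b + 8 ≠ 0; add k_3 = -⅓b³ + 5/3b² - 6b + 8 to the basis.

The other S-polynomials (S(h_1,k_3), S(h_2,k_3)) all reduce to 0 modulo the current basis, so we have a Gröbner basis.
Inter-reduce: drop elements whose leading term is divisible by another's, tail-reduce, and make monic.
Reduced Gröbner basis: {a + ⅓b - 5/3, b³ - 5b² + 18b - 24}.

Same reduced basis, so the two generating sets span the same ideal.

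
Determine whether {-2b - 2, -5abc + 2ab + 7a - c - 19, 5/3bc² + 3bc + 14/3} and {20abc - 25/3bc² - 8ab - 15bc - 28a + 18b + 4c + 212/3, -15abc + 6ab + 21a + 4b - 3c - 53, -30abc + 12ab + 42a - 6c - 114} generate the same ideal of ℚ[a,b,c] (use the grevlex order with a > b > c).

For a fixed monomial order, each ideal has a unique reduced Gröbner basis; comparing bases decides equality.
Buchberger on the first generating set:
f_1 = -2b - 2, LT = b.
f_2 = -5abc + 2ab + 7a - c - 19, LT = abc.
f_3 = 5/3bc² + 3bc + 14/3, LT = bc².

S(f_1,f_2): lcm = abc. S = ⅖ab + ac + 7/5a - ⅕c - 19/5.
  reduce S modulo (f_1, f_2, f_3):
  remainder ac + a - ⅕c - 19/5 ≠ 0; add g_4 = ac + a - ⅕c - 19/5 to the basis.

S(f_1,f_3): lcm = bc². S = -9/5bc + c² - 14/5.
  reduce S modulo (f_1, f_2, f_3, g_4):
  remainder c² + 9/5c - 14/5 ≠ 0; add g_5 = c² + 9/5c - 14/5 to the basis.

S(f_2,f_3): lcm = abc². S = -11/5abc - 7/5ac + ⅕c² - 14/5a + 19/5c.
  reduce S modulo (f_1, f_2, f_3, g_4, g_5):
  remainder -18/5a + 18/5c + 18/5 ≠ 0; add g_6 = -18/5a + 18/5c + 18/5 to the basis.

The other S-polynomials (S(f_1,g_4), S(f_2,g_4), S(f_3,g_4), S(f_1,g_5), S(f_2,g_5), S(f_3,g_5), S(g_4,g_5), S(f_1,g_6), S(f_2,g_6), S(f_3,g_6), S(g_4,g_6), S(g_5,g_6)) all reduce to 0 modulo the current basis, so we have a Gröbner basis.
Inter-reduce: drop elements whose leading term is divisible by another's, tail-reduce, and make monic.
Reduced Gröbner basis: {c² + 9/5c - 14/5, a - c - 1, b + 1}.

Buchberger on the second generating set:
h_1 = 20abc - 25/3bc² - 8ab - 15bc - 28a + 18b + 4c + 212/3, LT = abc.
h_2 = -15abc + 6ab + 21a + 4b - 3c - 53, LT = abc.
h_3 = -30abc + 12ab + 42a - 6c - 114, LT = abc.

S(h_1,h_2): lcm = abc. S = -5/12bc² - ¾bc + 7/6b.
  reduce S modulo (h_1, h_2, h_3):
  remainder -5/12bc² - ¾bc + 7/6b ≠ 0; add k_4 = -5/12bc² - ¾bc + 7/6b to the basis.

S(h_1,h_3): lcm = abc. S = -5/12bc² - ¾bc + 9/10b - 4/15.
  reduce S modulo (h_1, h_2, h_3, k_4):
  remainder -4/15b - 4/15 ≠ 0; add k_5 = -4/15b - 4/15 to the basis.

S(h_1,k_4): lcm = abc². S = -5/12bc³ - 11/5abc - ¾bc² + 14/5ab - 7/5ac + 9/10bc + ⅕c² + 53/15c.
  reduce S modulo (h_1, h_2, h_3, k_4, k_5):
  remainder -7/5ac + ⅕c² - 5a + 106/25c + 209/25 ≠ 0; add k_6 = -7/5ac + ⅕c² - 5a + 106/25c + 209/25 to the basis.

S(h_1,k_5): lcm = abc. S = -5/12bc² - ⅖ab - ac - ¾bc - 7/5a + 9/10b + ⅕c + 53/15.
  reduce S modulo (h_1, h_2, h_3, k_4, k_5, k_6):
  remainder -1/7c² + 18/7a - 99/35c - 76/35 ≠ 0; add k_7 = -1/7c² + 18/7a - 99/35c - 76/35 to the basis.

S(k_4,k_5): lcm = bc². S = 9/5bc - c² - 14/5b.
  reduce S modulo (h_1, h_2, h_3, k_4, k_5, k_6, k_7):
  remainder -18a + 18c + 18 ≠ 0; add k_8 = -18a + 18c + 18 to the basis.

The other S-polynomials (S(h_2,h_3), S(h_2,k_4), S(h_3,k_4), S(h_2,k_5), S(h_3,k_5), S(h_1,k_6), S(h_2,k_6), S(h_3,k_6), S(k_4,k_6), S(k_5,k_6), S(h_1,k_7), S(h_2,k_7), S(h_3,k_7), S(k_4,k_7), S(k_5,k_7), S(k_6,k_7), S(h_1,k_8), S(h_2,k_8), S(h_3,k_8), S(k_4,k_8), S(k_5,k_8), S(k_6,k_8), S(k_7,k_8)) all reduce to 0 modulo the current basis, so we have a Gröbner basis.
Inter-reduce: drop elements whose leading term is divisible by another's, tail-reduce, and make monic.
Reduced Gröbner basis: {c² + 9/5c - 14/5, a - c - 1, b + 1}.

Same reduced basis, so the two generating sets span the same ideal.

Yes, the ideals are equal.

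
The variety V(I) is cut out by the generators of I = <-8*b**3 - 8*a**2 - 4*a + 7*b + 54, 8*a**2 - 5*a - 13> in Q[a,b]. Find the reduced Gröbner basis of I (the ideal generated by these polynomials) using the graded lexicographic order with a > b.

G = {b**3 + 9/8*a - 7/8*b - 41/8, a**2 - 5/8*a - 13/8}

f_1 = -8*b**3 - 8*a**2 - 4*a + 7*b + 54, LT = b**3.
f_2 = 8*a**2 - 5*a - 13, LT = a**2.

The S-polynomials (S(f_1,f_2)) all reduce to 0 modulo the current basis, so we have a Gröbner basis.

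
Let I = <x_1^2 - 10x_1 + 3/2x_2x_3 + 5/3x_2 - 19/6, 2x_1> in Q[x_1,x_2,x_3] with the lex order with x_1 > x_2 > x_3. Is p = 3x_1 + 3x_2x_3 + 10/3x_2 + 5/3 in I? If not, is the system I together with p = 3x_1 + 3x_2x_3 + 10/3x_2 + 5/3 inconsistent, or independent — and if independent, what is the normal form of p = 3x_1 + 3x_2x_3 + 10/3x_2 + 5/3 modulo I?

First compute the reduced Gröbner basis of I by Buchberger's algorithm.
f_1 = x_1^2 - 10x_1 + 3/2x_2x_3 + 5/3x_2 - 19/6, LT = x_1^2.
f_2 = 2x_1, LT = x_1.

S(f_1,f_2): lcm = x_1^2. S = -10x_1 + 3/2x_2x_3 + 5/3x_2 - 19/6.
  leading term x_1: subtract (-5)·f_2 from -10x_1 + 3/2x_2x_3 + 5/3x_2 - 19/6 → 3/2x_2x_3 + 5/3x_2 - 19/6
  leading term x_2x_3: no divisor's leading term divides it; move 3/2x_2x_3 to the remainder.
  leading term x_2: no divisor's leading term divides it; move 5/3x_2 to the remainder.
  leading term 1: no divisor's leading term divides it; move -19/6 to the remainder.
  remainder 3/2x_2x_3 + 5/3x_2 - 19/6 ≠ 0; add h_3 = 3/2x_2x_3 + 5/3x_2 - 19/6 to the basis.

The other S-polynomials (S(f_1,h_3), S(f_2,h_3)) all reduce to 0 modulo the current basis, so we have a Gröbner basis.
Inter-reduce: drop elements whose leading term is divisible by another's, tail-reduce, and make monic.
Reduced Gröbner basis: {x_1, x_2x_3 + 10/9x_2 - 19/9}.
Label its elements g_1 = x_1, g_2 = x_2x_3 + 10/9x_2 - 19/9.

Reduce p = 3x_1 + 3x_2x_3 + 10/3x_2 + 5/3 modulo G:
  leading term x_1: subtract (3)·g_1 from 3x_1 + 3x_2x_3 + 10/3x_2 + 5/3 → 3x_2x_3 + 10/3x_2 + 5/3
  leading term x_2x_3: subtract (3)·g_2 from 3x_2x_3 + 10/3x_2 + 5/3 → 8
  leading term 1: no divisor's leading term divides it; move 8 to the remainder.
  normal form = 8.
The normal form is nonzero, so p ∉ I. Since p minus its normal form lies in I, I + (p) = I + (r) where r = 8; decide whether this ideal is the whole ring.
Here r = 8 is a nonzero constant, hence a unit: 1 ∈ I + (p), the Gröbner basis of I + (p) is {1}, and the enlarged system has no common solution — adjoining p is inconsistent.

Adjoining 3x_1 + 3x_2x_3 + 10/3x_2 + 5/3 makes the ideal the whole ring: the system is inconsistent.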